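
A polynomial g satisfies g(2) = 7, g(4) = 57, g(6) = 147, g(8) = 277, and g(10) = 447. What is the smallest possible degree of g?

2

Forward differences of the values at t = 2, 4, 6, 8, 10:
  g  : 7  57  147  277  447
  Δ  : 50  90  130  170
  Δ^2: 40  40  40
  Δ^3: 0  0
  Δ^4: 0
The second differences are constant (40) and nonzero, while all higher differences vanish, so the minimal degree is 2.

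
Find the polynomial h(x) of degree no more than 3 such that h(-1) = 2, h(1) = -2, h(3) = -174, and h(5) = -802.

Write h(x) = ax^3 + bx^2 + cx + d. Substituting each data point gives a linear system:
  -a + b - c + d = 2
  a + b + c + d = -2
  27a + 9b + 3c + d = -174
  125a + 25b + 5c + d = -802
Solving the system yields a = -6, b = -3, c = 4, d = 3.
So h(x) = -6x³ - 3x² + 4x + 3.
Check: h(1) = -2. ✓

h(x) = -6x^3 - 3x^2 + 4x + 3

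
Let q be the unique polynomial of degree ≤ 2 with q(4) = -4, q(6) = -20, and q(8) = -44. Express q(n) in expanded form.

q(n) = -n^2 + 2n + 4

Using the Lagrange interpolation formula with nodes 4, 6, 8:
  L_0(n) = (n - 6)(n - 8) / 8
  L_1(n) = (n - 4)(n - 8) / -4
  L_2(n) = (n - 4)(n - 6) / 8
Then q(n) = -4·L_0(n) - 20·L_1(n) - 44·L_2(n).
Expanding and collecting terms gives q(n) = -n^2 + 2n + 4.
Check: q(8) = -44. ✓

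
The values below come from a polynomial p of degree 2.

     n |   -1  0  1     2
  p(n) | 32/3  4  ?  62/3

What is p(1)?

On equispaced nodes a degree-2 polynomial has vanishing third forward difference, so
  - p(-1) + 3·p(0) - 3·p(1) + p(2) = 0.
Substituting the known values and solving for p(1):
  -3·p(1) = -22
  p(1) = 22/3.

22/3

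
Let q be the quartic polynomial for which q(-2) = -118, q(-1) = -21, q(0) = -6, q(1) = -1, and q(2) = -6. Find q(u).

q(u) = -3u^4 + 6u^3 - 2u^2 + 4u - 6

Write q(u) = au^4 + bu^3 + cu^2 + du + e. Substituting each data point gives a linear system:
  16a - 8b + 4c - 2d + e = -118
  a - b + c - d + e = -21
  e = -6
  a + b + c + d + e = -1
  16a + 8b + 4c + 2d + e = -6
Solving the system yields a = -3, b = 6, c = -2, d = 4, e = -6.
So q(u) = -3u^4 + 6u^3 - 2u^2 + 4u - 6.
Check: q(-2) = -118. ✓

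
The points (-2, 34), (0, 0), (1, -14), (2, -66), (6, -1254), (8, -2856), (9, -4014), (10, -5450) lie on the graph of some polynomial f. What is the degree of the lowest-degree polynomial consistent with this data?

3

Divided differences on the nodes -2, 0, 1, 2, 6, 8, 9, 10:
  order 0: 34  0  -14  -66  -1254  -2856  -4014  -5450
  order 1: -17  -14  -52  -297  -801  -1158  -1436
  order 2: 1  -19  -49  -84  -119  -139
  order 3: -5  -5  -5  -5  -5
  order 4: 0  0  0  0
  order 5: 0  0  0
  order 6: 0  0
  order 7: 0
The order-3 divided differences are all -5 (nonzero) and every higher order vanishes, so the data lies on a polynomial of degree exactly 3.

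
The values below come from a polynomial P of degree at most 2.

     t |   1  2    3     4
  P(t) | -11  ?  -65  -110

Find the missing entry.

-32

The 3 known points determine the degree-2 polynomial uniquely.
Write P(t) = at^2 + bt + c. Substituting each data point gives a linear system:
  a + b + c = -11
  9a + 3b + c = -65
  16a + 4b + c = -110
Solving the system yields a = -6, b = -3, c = -2.
So P(t) = -6t^2 - 3t - 2.
Then P(2) = -32.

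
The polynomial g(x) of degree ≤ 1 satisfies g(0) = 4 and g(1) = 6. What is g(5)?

Using the Lagrange interpolation formula with nodes 0, 1:
  L_0(x) = (x - 1) / -1
  L_1(x) = x / 1
Then g(x) = 4·L_0(x) + 6·L_1(x).
Expanding and collecting terms gives g(x) = 2x + 4.
Evaluating at x = 5: g(5) = 14.

14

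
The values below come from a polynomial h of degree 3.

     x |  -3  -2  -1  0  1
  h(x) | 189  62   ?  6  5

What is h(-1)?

The 4 known points determine the degree-3 polynomial uniquely.
Write h(x) = ax^3 + bx^2 + cx + d. Substituting each data point gives a linear system:
  -27a + 9b - 3c + d = 189
  -8a + 4b - 2c + d = 62
  d = 6
  a + b + c + d = 5
Solving the system yields a = -6, b = 3, c = 2, d = 6.
So h(x) = -6x^3 + 3x^2 + 2x + 6.
Then h(-1) = 13.

13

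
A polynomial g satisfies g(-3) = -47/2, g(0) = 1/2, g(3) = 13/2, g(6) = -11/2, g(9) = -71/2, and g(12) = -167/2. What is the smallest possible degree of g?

2

Forward differences of the values at n = -3, 0, 3, 6, 9, 12:
  g  : -47/2  1/2  13/2  -11/2  -71/2  -167/2
  Δ  : 24  6  -12  -30  -48
  Δ^2: -18  -18  -18  -18
  Δ^3: 0  0  0
  Δ^4: 0  0
  Δ^5: 0
The second differences are constant (-18) and nonzero, while all higher differences vanish, so the minimal degree is 2.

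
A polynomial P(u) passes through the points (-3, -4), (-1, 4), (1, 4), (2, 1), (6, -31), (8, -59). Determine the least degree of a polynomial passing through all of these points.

Divided differences on the nodes -3, -1, 1, 2, 6, 8:
  order 0: -4  4  4  1  -31  -59
  order 1: 4  0  -3  -8  -14
  order 2: -1  -1  -1  -1
  order 3: 0  0  0
  order 4: 0  0
  order 5: 0
The order-2 divided differences are all -1 (nonzero) and every higher order vanishes, so the data lies on a polynomial of degree exactly 2.

2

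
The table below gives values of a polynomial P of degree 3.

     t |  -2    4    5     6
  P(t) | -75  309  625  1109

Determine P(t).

P(t) = 6t^3 - 6t^2 + 4t + 5

Write P(t) = at^3 + bt^2 + ct + d. Substituting each data point gives a linear system:
  -8a + 4b - 2c + d = -75
  64a + 16b + 4c + d = 309
  125a + 25b + 5c + d = 625
  216a + 36b + 6c + d = 1109
Solving the system yields a = 6, b = -6, c = 4, d = 5.
So P(t) = 6t^3 - 6t^2 + 4t + 5.
Check: P(5) = 625. ✓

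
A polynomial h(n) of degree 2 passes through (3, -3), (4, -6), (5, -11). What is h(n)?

h(n) = -n^2 + 4n - 6

Using the Lagrange interpolation formula with nodes 3, 4, 5:
  L_0(n) = (n - 4)(n - 5) / 2
  L_1(n) = (n - 3)(n - 5) / -1
  L_2(n) = (n - 3)(n - 4) / 2
Then h(n) = -3·L_0(n) - 6·L_1(n) - 11·L_2(n).
Expanding and collecting terms gives h(n) = -n^2 + 4n - 6.
Check: h(3) = -3. ✓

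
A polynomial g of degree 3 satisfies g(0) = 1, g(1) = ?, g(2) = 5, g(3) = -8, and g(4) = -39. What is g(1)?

6

The 4 known points determine the degree-3 polynomial uniquely.
Write g(s) = as^3 + bs^2 + cs + d. Substituting each data point gives a linear system:
  d = 1
  8a + 4b + 2c + d = 5
  27a + 9b + 3c + d = -8
  64a + 16b + 4c + d = -39
Solving the system yields a = -1, b = 0, c = 6, d = 1.
So g(s) = -s^3 + 6s + 1.
Then g(1) = 6.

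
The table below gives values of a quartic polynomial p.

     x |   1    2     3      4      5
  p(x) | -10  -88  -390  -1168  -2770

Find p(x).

Write p(x) = ax^4 + bx^3 + cx^2 + dx + e. Substituting each data point gives a linear system:
  a + b + c + d + e = -10
  16a + 8b + 4c + 2d + e = -88
  81a + 27b + 9c + 3d + e = -390
  256a + 64b + 16c + 4d + e = -1168
  625a + 125b + 25c + 5d + e = -2770
Solving the system yields a = -4, b = -2, c = 0, d = -4, e = 0.
So p(x) = -4x^4 - 2x^3 - 4x.
Check: p(3) = -390. ✓

p(x) = -4x^4 - 2x^3 - 4x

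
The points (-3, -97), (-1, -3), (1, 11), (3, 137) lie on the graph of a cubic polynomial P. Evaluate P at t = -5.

Forward differences of the values at t = -3, -1, 1, 3:
  P  : -97  -3  11  137
  Δ  : 94  14  126
  Δ^2: -80  112
  Δ^3: 192
The third differences are constant, confirming degree 3.
Interpolating (Newton forward form) and evaluating at t = -5 gives P(-5) = -463.

-463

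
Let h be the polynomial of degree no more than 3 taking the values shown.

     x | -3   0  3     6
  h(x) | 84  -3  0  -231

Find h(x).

Write h(x) = ax^3 + bx^2 + cx + d. Substituting each data point gives a linear system:
  -27a + 9b - 3c + d = 84
  d = -3
  27a + 9b + 3c + d = 0
  216a + 36b + 6c + d = -231
Solving the system yields a = -2, b = 5, c = 4, d = -3.
So h(x) = -2x³ + 5x² + 4x - 3.
Check: h(3) = 0. ✓

h(x) = -2x^3 + 5x^2 + 4x - 3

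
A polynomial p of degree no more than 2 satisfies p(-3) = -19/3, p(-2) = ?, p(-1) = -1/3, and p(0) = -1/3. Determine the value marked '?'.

-7/3

On equispaced nodes a degree-2 polynomial has vanishing third forward difference, so
  - p(-3) + 3·p(-2) - 3·p(-1) + p(0) = 0.
Substituting the known values and solving for p(-2):
  3·p(-2) = -7
  p(-2) = -7/3.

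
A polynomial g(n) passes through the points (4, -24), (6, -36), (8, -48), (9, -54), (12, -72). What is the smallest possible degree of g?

Divided differences on the nodes 4, 6, 8, 9, 12:
  order 0: -24  -36  -48  -54  -72
  order 1: -6  -6  -6  -6
  order 2: 0  0  0
  order 3: 0  0
  order 4: 0
The order-1 divided differences are all -6 (nonzero) and every higher order vanishes, so the data lies on a polynomial of degree exactly 1.

1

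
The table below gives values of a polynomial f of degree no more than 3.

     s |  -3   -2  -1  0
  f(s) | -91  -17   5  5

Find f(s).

f(s) = 5s^3 + 4s^2 - s + 5

Write f(s) = as^3 + bs^2 + cs + d. Substituting each data point gives a linear system:
  -27a + 9b - 3c + d = -91
  -8a + 4b - 2c + d = -17
  -a + b - c + d = 5
  d = 5
Solving the system yields a = 5, b = 4, c = -1, d = 5.
So f(s) = 5s^3 + 4s^2 - s + 5.
Check: f(-2) = -17. ✓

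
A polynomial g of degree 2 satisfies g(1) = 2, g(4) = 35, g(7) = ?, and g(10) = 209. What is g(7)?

On equispaced nodes a degree-2 polynomial has vanishing third forward difference, so
  - g(1) + 3·g(4) - 3·g(7) + g(10) = 0.
Substituting the known values and solving for g(7):
  -3·g(7) = -312
  g(7) = 104.

104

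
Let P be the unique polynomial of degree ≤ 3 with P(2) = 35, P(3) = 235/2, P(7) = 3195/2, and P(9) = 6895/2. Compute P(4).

285

Using the Lagrange interpolation formula with nodes 2, 3, 7, 9:
  L_0(s) = (s - 3)(s - 7)(s - 9) / -35
  L_1(s) = (s - 2)(s - 7)(s - 9) / 24
  L_2(s) = (s - 2)(s - 3)(s - 9) / -40
  L_3(s) = (s - 2)(s - 3)(s - 7) / 84
Then P(s) = 35·L_0(s) + 235/2·L_1(s) + 3195/2·L_2(s) + 6895/2·L_3(s).
Expanding and collecting terms gives P(s) = 5s³ - (5/2)s² + 5.
Evaluating at s = 4: P(4) = 285.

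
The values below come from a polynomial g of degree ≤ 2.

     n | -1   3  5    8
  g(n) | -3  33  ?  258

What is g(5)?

99

The 3 known points determine the degree-2 polynomial uniquely.
Write g(n) = an^2 + bn + c. Substituting each data point gives a linear system:
  a - b + c = -3
  9a + 3b + c = 33
  64a + 8b + c = 258
Solving the system yields a = 4, b = 1, c = -6.
So g(n) = 4n^2 + n - 6.
Then g(5) = 99.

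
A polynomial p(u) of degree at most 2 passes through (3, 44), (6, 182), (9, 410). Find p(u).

Using the Lagrange interpolation formula with nodes 3, 6, 9:
  L_0(u) = (u - 6)(u - 9) / 18
  L_1(u) = (u - 3)(u - 9) / -9
  L_2(u) = (u - 3)(u - 6) / 18
Then p(u) = 44·L_0(u) + 182·L_1(u) + 410·L_2(u).
Expanding and collecting terms gives p(u) = 5u² + u - 4.
Check: p(3) = 44. ✓

p(u) = 5u^2 + u - 4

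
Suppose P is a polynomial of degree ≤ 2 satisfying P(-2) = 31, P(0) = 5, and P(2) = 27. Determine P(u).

P(u) = 6u^2 - u + 5

Write P(u) = au^2 + bu + c. Substituting each data point gives a linear system:
  4a - 2b + c = 31
  c = 5
  4a + 2b + c = 27
Solving the system yields a = 6, b = -1, c = 5.
So P(u) = 6u² - u + 5.
Check: P(2) = 27. ✓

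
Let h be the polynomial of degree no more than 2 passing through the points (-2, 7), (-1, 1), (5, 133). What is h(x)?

Write h(x) = ax^2 + bx + c. Substituting each data point gives a linear system:
  4a - 2b + c = 7
  a - b + c = 1
  25a + 5b + c = 133
Solving the system yields a = 4, b = 6, c = 3.
So h(x) = 4x^2 + 6x + 3.
Check: h(-1) = 1. ✓

h(x) = 4x^2 + 6x + 3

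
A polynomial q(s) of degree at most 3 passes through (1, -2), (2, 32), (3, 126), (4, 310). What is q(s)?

q(s) = 5s^3 - s - 6

Using the Lagrange interpolation formula with nodes 1, 2, 3, 4:
  L_0(s) = (s - 2)(s - 3)(s - 4) / -6
  L_1(s) = (s - 1)(s - 3)(s - 4) / 2
  L_2(s) = (s - 1)(s - 2)(s - 4) / -2
  L_3(s) = (s - 1)(s - 2)(s - 3) / 6
Then q(s) = -2·L_0(s) + 32·L_1(s) + 126·L_2(s) + 310·L_3(s).
Expanding and collecting terms gives q(s) = 5s³ - s - 6.
Check: q(4) = 310. ✓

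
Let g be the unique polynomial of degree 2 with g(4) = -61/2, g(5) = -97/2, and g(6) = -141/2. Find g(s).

Using the Lagrange interpolation formula with nodes 4, 5, 6:
  L_0(s) = (s - 5)(s - 6) / 2
  L_1(s) = (s - 4)(s - 6) / -1
  L_2(s) = (s - 4)(s - 5) / 2
Then g(s) = -61/2·L_0(s) - 97/2·L_1(s) - 141/2·L_2(s).
Expanding and collecting terms gives g(s) = -2s^2 + 3/2.
Check: g(6) = -141/2. ✓

g(s) = -2s^2 + 3/2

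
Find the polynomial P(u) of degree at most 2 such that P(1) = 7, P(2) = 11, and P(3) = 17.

Write P(u) = au^2 + bu + c. Substituting each data point gives a linear system:
  a + b + c = 7
  4a + 2b + c = 11
  9a + 3b + c = 17
Solving the system yields a = 1, b = 1, c = 5.
So P(u) = u^2 + u + 5.
Check: P(2) = 11. ✓

P(u) = u^2 + u + 5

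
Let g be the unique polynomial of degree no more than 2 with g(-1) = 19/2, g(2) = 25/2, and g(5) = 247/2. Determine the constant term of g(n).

Write g(n) = an^2 + bn + c. Substituting each data point gives a linear system:
  a - b + c = 19/2
  4a + 2b + c = 25/2
  25a + 5b + c = 247/2
Solving the system yields a = 6, b = -5, c = -3/2.
So g(n) = 6n^2 - 5n - 3/2.
The constant term is -3/2.

-3/2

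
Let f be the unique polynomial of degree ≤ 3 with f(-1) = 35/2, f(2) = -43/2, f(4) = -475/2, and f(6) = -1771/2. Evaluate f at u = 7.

Write f(u) = au^3 + bu^2 + cu + d. Substituting each data point gives a linear system:
  -a + b - c + d = 35/2
  8a + 4b + 2c + d = -43/2
  64a + 16b + 4c + d = -475/2
  216a + 36b + 6c + d = -1771/2
Solving the system yields a = -5, b = 6, c = -4, d = 5/2.
So f(u) = -5u^3 + 6u^2 - 4u + 5/2.
Then f(7) = -2893/2.

-2893/2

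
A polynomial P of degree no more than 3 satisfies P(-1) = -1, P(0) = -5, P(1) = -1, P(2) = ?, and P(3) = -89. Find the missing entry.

-19

The 4 known points determine the degree-3 polynomial uniquely.
Write P(t) = at^3 + bt^2 + ct + d. Substituting each data point gives a linear system:
  -a + b - c + d = -1
  d = -5
  a + b + c + d = -1
  27a + 9b + 3c + d = -89
Solving the system yields a = -5, b = 4, c = 5, d = -5.
So P(t) = -5t³ + 4t² + 5t - 5.
Then P(2) = -19.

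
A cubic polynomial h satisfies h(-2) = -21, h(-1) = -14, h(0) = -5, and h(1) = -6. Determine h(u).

Write h(u) = au^3 + bu^2 + cu + d. Substituting each data point gives a linear system:
  -8a + 4b - 2c + d = -21
  -a + b - c + d = -14
  d = -5
  a + b + c + d = -6
Solving the system yields a = -2, b = -5, c = 6, d = -5.
So h(u) = -2u^3 - 5u^2 + 6u - 5.
Check: h(-2) = -21. ✓

h(u) = -2u^3 - 5u^2 + 6u - 5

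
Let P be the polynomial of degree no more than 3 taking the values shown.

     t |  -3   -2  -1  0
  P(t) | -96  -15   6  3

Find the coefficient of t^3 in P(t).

6

Write P(t) = at^3 + bt^2 + ct + d. Substituting each data point gives a linear system:
  -27a + 9b - 3c + d = -96
  -8a + 4b - 2c + d = -15
  -a + b - c + d = 6
  d = 3
Solving the system yields a = 6, b = 6, c = -3, d = 3.
So P(t) = 6t³ + 6t² - 3t + 3.
The leading coefficient is 6.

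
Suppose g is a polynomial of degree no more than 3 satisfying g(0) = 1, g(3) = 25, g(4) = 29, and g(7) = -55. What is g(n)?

g(n) = -n^3 + 6n^2 - n + 1

Write g(n) = an^3 + bn^2 + cn + d. Substituting each data point gives a linear system:
  d = 1
  27a + 9b + 3c + d = 25
  64a + 16b + 4c + d = 29
  343a + 49b + 7c + d = -55
Solving the system yields a = -1, b = 6, c = -1, d = 1.
So g(n) = -n^3 + 6n^2 - n + 1.
Check: g(4) = 29. ✓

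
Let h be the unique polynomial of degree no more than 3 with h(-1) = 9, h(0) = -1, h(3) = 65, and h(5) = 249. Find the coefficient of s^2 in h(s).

Write h(s) = as^3 + bs^2 + cs + d. Substituting each data point gives a linear system:
  -a + b - c + d = 9
  d = -1
  27a + 9b + 3c + d = 65
  125a + 25b + 5c + d = 249
Solving the system yields a = 1, b = 6, c = -5, d = -1.
So h(s) = s^3 + 6s^2 - 5s - 1.
The coefficient of s^2 is 6.

6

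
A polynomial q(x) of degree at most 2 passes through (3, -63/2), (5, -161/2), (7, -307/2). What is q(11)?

Write q(x) = ax^2 + bx + c. Substituting each data point gives a linear system:
  9a + 3b + c = -63/2
  25a + 5b + c = -161/2
  49a + 7b + c = -307/2
Solving the system yields a = -3, b = -1/2, c = -3.
So q(x) = -3x² - (1/2)x - 3.
Then q(11) = -743/2.

-743/2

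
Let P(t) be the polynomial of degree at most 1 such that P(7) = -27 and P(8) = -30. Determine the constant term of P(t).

Write P(t) = at + b. Substituting each data point gives a linear system:
  7a + b = -27
  8a + b = -30
Solving the system yields a = -3, b = -6.
So P(t) = -3t - 6.
The constant term is -6.

-6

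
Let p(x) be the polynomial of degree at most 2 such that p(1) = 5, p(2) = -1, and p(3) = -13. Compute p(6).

Forward differences of the values at x = 1, 2, 3:
  p  : 5  -1  -13
  Δ  : -6  -12
  Δ^2: -6
The second differences are constant, confirming degree 2.
Interpolating (Newton forward form) and evaluating at x = 6 gives p(6) = -85.

-85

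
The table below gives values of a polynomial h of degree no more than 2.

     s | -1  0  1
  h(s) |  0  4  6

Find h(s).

Write h(s) = as^2 + bs + c. Substituting each data point gives a linear system:
  a - b + c = 0
  c = 4
  a + b + c = 6
Solving the system yields a = -1, b = 3, c = 4.
So h(s) = -s^2 + 3s + 4.
Check: h(0) = 4. ✓

h(s) = -s^2 + 3s + 4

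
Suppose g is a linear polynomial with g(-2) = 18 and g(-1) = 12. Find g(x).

Write g(x) = ax + b. Substituting each data point gives a linear system:
  -2a + b = 18
  -a + b = 12
Solving the system yields a = -6, b = 6.
So g(x) = -6x + 6.
Check: g(-1) = 12. ✓

g(x) = -6x + 6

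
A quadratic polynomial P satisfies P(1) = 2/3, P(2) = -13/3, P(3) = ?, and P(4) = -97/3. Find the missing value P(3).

The 3 known points determine the degree-2 polynomial uniquely.
Write P(t) = at^2 + bt + c. Substituting each data point gives a linear system:
  a + b + c = 2/3
  4a + 2b + c = -13/3
  16a + 4b + c = -97/3
Solving the system yields a = -3, b = 4, c = -1/3.
So P(t) = -3t^2 + 4t - 1/3.
Then P(3) = -46/3.

-46/3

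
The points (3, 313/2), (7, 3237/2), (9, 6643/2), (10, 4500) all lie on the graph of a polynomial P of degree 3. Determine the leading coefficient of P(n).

Write P(n) = an^3 + bn^2 + cn + d. Substituting each data point gives a linear system:
  27a + 9b + 3c + d = 313/2
  343a + 49b + 7c + d = 3237/2
  729a + 81b + 9c + d = 6643/2
  1000a + 100b + 10c + d = 4500
Solving the system yields a = 4, b = 5, c = -1/2, d = 5.
So P(n) = 4n^3 + 5n^2 - (1/2)n + 5.
The leading coefficient is 4.

4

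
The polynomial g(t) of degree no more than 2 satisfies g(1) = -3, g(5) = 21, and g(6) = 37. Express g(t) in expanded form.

Write g(t) = at^2 + bt + c. Substituting each data point gives a linear system:
  a + b + c = -3
  25a + 5b + c = 21
  36a + 6b + c = 37
Solving the system yields a = 2, b = -6, c = 1.
So g(t) = 2t² - 6t + 1.
Check: g(1) = -3. ✓

g(t) = 2t^2 - 6t + 1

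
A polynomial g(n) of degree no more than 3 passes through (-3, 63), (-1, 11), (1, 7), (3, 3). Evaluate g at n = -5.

Write g(n) = an^3 + bn^2 + cn + d. Substituting each data point gives a linear system:
  -27a + 9b - 3c + d = 63
  -a + b - c + d = 11
  a + b + c + d = 7
  27a + 9b + 3c + d = 3
Solving the system yields a = -1, b = 3, c = -1, d = 6.
So g(n) = -n^3 + 3n^2 - n + 6.
Then g(-5) = 211.

211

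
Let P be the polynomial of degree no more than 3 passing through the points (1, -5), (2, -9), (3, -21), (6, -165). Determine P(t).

P(t) = -t^3 + 2t^2 - 3t - 3

Using the Lagrange interpolation formula with nodes 1, 2, 3, 6:
  L_0(t) = (t - 2)(t - 3)(t - 6) / -10
  L_1(t) = (t - 1)(t - 3)(t - 6) / 4
  L_2(t) = (t - 1)(t - 2)(t - 6) / -6
  L_3(t) = (t - 1)(t - 2)(t - 3) / 60
Then P(t) = -5·L_0(t) - 9·L_1(t) - 21·L_2(t) - 165·L_3(t).
Expanding and collecting terms gives P(t) = -t³ + 2t² - 3t - 3.
Check: P(1) = -5. ✓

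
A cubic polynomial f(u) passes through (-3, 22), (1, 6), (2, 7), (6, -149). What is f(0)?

1

Write f(u) = au^3 + bu^2 + cu + d. Substituting each data point gives a linear system:
  -27a + 9b - 3c + d = 22
  a + b + c + d = 6
  8a + 4b + 2c + d = 7
  216a + 36b + 6c + d = -149
Solving the system yields a = -1, b = 1, c = 5, d = 1.
So f(u) = -u^3 + u^2 + 5u + 1.
Then f(0) = 1.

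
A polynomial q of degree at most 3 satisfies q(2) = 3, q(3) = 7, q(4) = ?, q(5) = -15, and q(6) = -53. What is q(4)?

3

On equispaced nodes a degree-3 polynomial has vanishing fourth forward difference, so
  q(2) - 4·q(3) + 6·q(4) - 4·q(5) + q(6) = 0.
Substituting the known values and solving for q(4):
  6·q(4) = 18
  q(4) = 3.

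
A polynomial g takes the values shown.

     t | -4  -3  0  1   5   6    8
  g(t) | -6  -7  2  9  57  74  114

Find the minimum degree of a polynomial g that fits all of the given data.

2

Divided differences on the nodes -4, -3, 0, 1, 5, 6, 8:
  order 0: -6  -7  2  9  57  74  114
  order 1: -1  3  7  12  17  20
  order 2: 1  1  1  1  1
  order 3: 0  0  0  0
  order 4: 0  0  0
  order 5: 0  0
  order 6: 0
The order-2 divided differences are all 1 (nonzero) and every higher order vanishes, so the data lies on a polynomial of degree exactly 2.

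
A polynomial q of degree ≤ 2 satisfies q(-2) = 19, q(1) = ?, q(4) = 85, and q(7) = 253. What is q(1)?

7

On equispaced nodes a degree-2 polynomial has vanishing third forward difference, so
  - q(-2) + 3·q(1) - 3·q(4) + q(7) = 0.
Substituting the known values and solving for q(1):
  3·q(1) = 21
  q(1) = 7.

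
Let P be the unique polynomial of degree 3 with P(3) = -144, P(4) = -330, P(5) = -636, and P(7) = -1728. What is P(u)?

Using the Lagrange interpolation formula with nodes 3, 4, 5, 7:
  L_0(u) = (u - 4)(u - 5)(u - 7) / -8
  L_1(u) = (u - 3)(u - 5)(u - 7) / 3
  L_2(u) = (u - 3)(u - 4)(u - 7) / -4
  L_3(u) = (u - 3)(u - 4)(u - 5) / 24
Then P(u) = -144·L_0(u) - 330·L_1(u) - 636·L_2(u) - 1728·L_3(u).
Expanding and collecting terms gives P(u) = -5u³ - u - 6.
Check: P(5) = -636. ✓

P(u) = -5u^3 - u - 6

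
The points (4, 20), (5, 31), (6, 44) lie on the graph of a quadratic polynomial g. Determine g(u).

g(u) = u^2 + 2u - 4

Using the Lagrange interpolation formula with nodes 4, 5, 6:
  L_0(u) = (u - 5)(u - 6) / 2
  L_1(u) = (u - 4)(u - 6) / -1
  L_2(u) = (u - 4)(u - 5) / 2
Then g(u) = 20·L_0(u) + 31·L_1(u) + 44·L_2(u).
Expanding and collecting terms gives g(u) = u^2 + 2u - 4.
Check: g(5) = 31. ✓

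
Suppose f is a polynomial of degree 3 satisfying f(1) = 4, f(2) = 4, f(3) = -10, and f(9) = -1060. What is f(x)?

f(x) = -2x^3 + 5x^2 - x + 2

Using the Lagrange interpolation formula with nodes 1, 2, 3, 9:
  L_0(x) = (x - 2)(x - 3)(x - 9) / -16
  L_1(x) = (x - 1)(x - 3)(x - 9) / 7
  L_2(x) = (x - 1)(x - 2)(x - 9) / -12
  L_3(x) = (x - 1)(x - 2)(x - 3) / 336
Then f(x) = 4·L_0(x) + 4·L_1(x) - 10·L_2(x) - 1060·L_3(x).
Expanding and collecting terms gives f(x) = -2x^3 + 5x^2 - x + 2.
Check: f(1) = 4. ✓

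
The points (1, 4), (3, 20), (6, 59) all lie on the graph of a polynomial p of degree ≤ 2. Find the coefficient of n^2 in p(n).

1

Write p(n) = an^2 + bn + c. Substituting each data point gives a linear system:
  a + b + c = 4
  9a + 3b + c = 20
  36a + 6b + c = 59
Solving the system yields a = 1, b = 4, c = -1.
So p(n) = n^2 + 4n - 1.
The leading coefficient is 1.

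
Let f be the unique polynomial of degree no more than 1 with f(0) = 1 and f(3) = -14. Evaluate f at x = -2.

11

Write f(x) = ax + b. Substituting each data point gives a linear system:
  b = 1
  3a + b = -14
Solving the system yields a = -5, b = 1.
So f(x) = -5x + 1.
Then f(-2) = 11.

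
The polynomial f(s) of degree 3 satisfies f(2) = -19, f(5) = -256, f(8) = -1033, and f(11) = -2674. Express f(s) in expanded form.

f(s) = -2s^3 - s - 1

Write f(s) = as^3 + bs^2 + cs + d. Substituting each data point gives a linear system:
  8a + 4b + 2c + d = -19
  125a + 25b + 5c + d = -256
  512a + 64b + 8c + d = -1033
  1331a + 121b + 11c + d = -2674
Solving the system yields a = -2, b = 0, c = -1, d = -1.
So f(s) = -2s^3 - s - 1.
Check: f(2) = -19. ✓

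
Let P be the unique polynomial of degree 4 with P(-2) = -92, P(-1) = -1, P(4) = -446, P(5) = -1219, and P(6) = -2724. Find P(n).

Using the Lagrange interpolation formula with nodes -2, -1, 4, 5, 6:
  L_0(n) = (n + 1)(n - 4)(n - 5)(n - 6) / 336
  L_1(n) = (n + 2)(n - 4)(n - 5)(n - 6) / -210
  L_2(n) = (n + 2)(n + 1)(n - 5)(n - 6) / 60
  L_3(n) = (n + 2)(n + 1)(n - 4)(n - 6) / -42
  L_4(n) = (n + 2)(n + 1)(n - 4)(n - 5) / 112
Then P(n) = -92·L_0(n) - 1·L_1(n) - 446·L_2(n) - 1219·L_3(n) - 2724·L_4(n).
Expanding and collecting terms gives P(n) = -3n^4 + 6n^3 - 3n^2 - 5n + 6.
Check: P(6) = -2724. ✓

P(n) = -3n^4 + 6n^3 - 3n^2 - 5n + 6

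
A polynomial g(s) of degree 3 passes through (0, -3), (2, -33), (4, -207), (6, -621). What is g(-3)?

-18

Write g(s) = as^3 + bs^2 + cs + d. Substituting each data point gives a linear system:
  d = -3
  8a + 4b + 2c + d = -33
  64a + 16b + 4c + d = -207
  216a + 36b + 6c + d = -621
Solving the system yields a = -2, b = -6, c = 5, d = -3.
So g(s) = -2s^3 - 6s^2 + 5s - 3.
Then g(-3) = -18.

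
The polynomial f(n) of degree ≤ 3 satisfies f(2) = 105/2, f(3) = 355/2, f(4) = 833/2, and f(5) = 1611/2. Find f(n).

f(n) = 6n^3 + 3n^2 - 4n + 1/2

Using the Lagrange interpolation formula with nodes 2, 3, 4, 5:
  L_0(n) = (n - 3)(n - 4)(n - 5) / -6
  L_1(n) = (n - 2)(n - 4)(n - 5) / 2
  L_2(n) = (n - 2)(n - 3)(n - 5) / -2
  L_3(n) = (n - 2)(n - 3)(n - 4) / 6
Then f(n) = 105/2·L_0(n) + 355/2·L_1(n) + 833/2·L_2(n) + 1611/2·L_3(n).
Expanding and collecting terms gives f(n) = 6n³ + 3n² - 4n + 1/2.
Check: f(3) = 355/2. ✓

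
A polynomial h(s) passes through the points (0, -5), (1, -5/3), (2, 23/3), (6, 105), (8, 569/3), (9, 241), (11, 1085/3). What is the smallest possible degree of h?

2

Divided differences on the nodes 0, 1, 2, 6, 8, 9, 11:
  order 0: -5  -5/3  23/3  105  569/3  241  1085/3
  order 1: 10/3  28/3  73/3  127/3  154/3  181/3
  order 2: 3  3  3  3  3
  order 3: 0  0  0  0
  order 4: 0  0  0
  order 5: 0  0
  order 6: 0
The order-2 divided differences are all 3 (nonzero) and every higher order vanishes, so the data lies on a polynomial of degree exactly 2.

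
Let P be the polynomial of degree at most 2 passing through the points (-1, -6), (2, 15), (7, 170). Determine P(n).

Write P(n) = an^2 + bn + c. Substituting each data point gives a linear system:
  a - b + c = -6
  4a + 2b + c = 15
  49a + 7b + c = 170
Solving the system yields a = 3, b = 4, c = -5.
So P(n) = 3n² + 4n - 5.
Check: P(7) = 170. ✓

P(n) = 3n^2 + 4n - 5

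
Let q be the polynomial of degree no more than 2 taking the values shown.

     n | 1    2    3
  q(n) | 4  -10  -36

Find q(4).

Forward differences of the values at n = 1, 2, 3:
  q  : 4  -10  -36
  Δ  : -14  -26
  Δ^2: -12
The second differences are constant, confirming degree 2.
Interpolating (Newton forward form) and evaluating at n = 4 gives q(4) = -74.

-74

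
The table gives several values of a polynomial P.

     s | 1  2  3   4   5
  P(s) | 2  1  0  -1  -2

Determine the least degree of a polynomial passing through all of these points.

1

Forward differences of the values at s = 1, 2, 3, 4, 5:
  P  : 2  1  0  -1  -2
  Δ  : -1  -1  -1  -1
  Δ^2: 0  0  0
  Δ^3: 0  0
  Δ^4: 0
The first differences are constant (-1) and nonzero, while all higher differences vanish, so the minimal degree is 1.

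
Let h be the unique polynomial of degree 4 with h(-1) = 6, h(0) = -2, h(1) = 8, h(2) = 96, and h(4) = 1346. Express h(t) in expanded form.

h(t) = 5t^4 + 4t^2 + t - 2

Write h(t) = at^4 + bt^3 + ct^2 + dt + e. Substituting each data point gives a linear system:
  a - b + c - d + e = 6
  e = -2
  a + b + c + d + e = 8
  16a + 8b + 4c + 2d + e = 96
  256a + 64b + 16c + 4d + e = 1346
Solving the system yields a = 5, b = 0, c = 4, d = 1, e = -2.
So h(t) = 5t^4 + 4t^2 + t - 2.
Check: h(0) = -2. ✓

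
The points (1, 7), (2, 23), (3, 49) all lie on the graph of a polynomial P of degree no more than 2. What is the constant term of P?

1

Write P(u) = au^2 + bu + c. Substituting each data point gives a linear system:
  a + b + c = 7
  4a + 2b + c = 23
  9a + 3b + c = 49
Solving the system yields a = 5, b = 1, c = 1.
So P(u) = 5u² + u + 1.
The constant term is 1.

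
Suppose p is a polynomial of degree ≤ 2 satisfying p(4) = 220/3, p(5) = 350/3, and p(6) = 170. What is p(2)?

Write p(t) = at^2 + bt + c. Substituting each data point gives a linear system:
  16a + 4b + c = 220/3
  25a + 5b + c = 350/3
  36a + 6b + c = 170
Solving the system yields a = 5, b = -5/3, c = 0.
So p(t) = 5t^2 - (5/3)t.
Then p(2) = 50/3.

50/3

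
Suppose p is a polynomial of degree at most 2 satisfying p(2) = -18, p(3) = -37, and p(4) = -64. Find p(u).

p(u) = -4u^2 + u - 4

Using the Lagrange interpolation formula with nodes 2, 3, 4:
  L_0(u) = (u - 3)(u - 4) / 2
  L_1(u) = (u - 2)(u - 4) / -1
  L_2(u) = (u - 2)(u - 3) / 2
Then p(u) = -18·L_0(u) - 37·L_1(u) - 64·L_2(u).
Expanding and collecting terms gives p(u) = -4u^2 + u - 4.
Check: p(4) = -64. ✓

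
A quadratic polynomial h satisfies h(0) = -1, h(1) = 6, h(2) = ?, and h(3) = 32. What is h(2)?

17

On equispaced nodes a degree-2 polynomial has vanishing third forward difference, so
  - h(0) + 3·h(1) - 3·h(2) + h(3) = 0.
Substituting the known values and solving for h(2):
  -3·h(2) = -51
  h(2) = 17.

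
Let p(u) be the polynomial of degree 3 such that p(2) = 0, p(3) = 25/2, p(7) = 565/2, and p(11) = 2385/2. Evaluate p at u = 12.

1565

Using the Lagrange interpolation formula with nodes 2, 3, 7, 11:
  L_0(u) = (u - 3)(u - 7)(u - 11) / -45
  L_1(u) = (u - 2)(u - 7)(u - 11) / 32
  L_2(u) = (u - 2)(u - 3)(u - 11) / -80
  L_3(u) = (u - 2)(u - 3)(u - 7) / 288
Then p(u) = 0·L_0(u) + 25/2·L_1(u) + 565/2·L_2(u) + 2385/2·L_3(u).
Expanding and collecting terms gives p(u) = u³ - u² - (3/2)u - 1.
Evaluating at u = 12: p(12) = 1565.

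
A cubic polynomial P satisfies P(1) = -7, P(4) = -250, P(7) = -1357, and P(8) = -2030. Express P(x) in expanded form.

Using the Lagrange interpolation formula with nodes 1, 4, 7, 8:
  L_0(x) = (x - 4)(x - 7)(x - 8) / -126
  L_1(x) = (x - 1)(x - 7)(x - 8) / 36
  L_2(x) = (x - 1)(x - 4)(x - 8) / -18
  L_3(x) = (x - 1)(x - 4)(x - 7) / 28
Then P(x) = -7·L_0(x) - 250·L_1(x) - 1357·L_2(x) - 2030·L_3(x).
Expanding and collecting terms gives P(x) = -4x³ + 3x - 6.
Check: P(1) = -7. ✓

P(x) = -4x^3 + 3x - 6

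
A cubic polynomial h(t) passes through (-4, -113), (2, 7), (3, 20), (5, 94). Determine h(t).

h(t) = t^3 - 2t^2 + 4t - 1

Using the Lagrange interpolation formula with nodes -4, 2, 3, 5:
  L_0(t) = (t - 2)(t - 3)(t - 5) / -378
  L_1(t) = (t + 4)(t - 3)(t - 5) / 18
  L_2(t) = (t + 4)(t - 2)(t - 5) / -14
  L_3(t) = (t + 4)(t - 2)(t - 3) / 54
Then h(t) = -113·L_0(t) + 7·L_1(t) + 20·L_2(t) + 94·L_3(t).
Expanding and collecting terms gives h(t) = t³ - 2t² + 4t - 1.
Check: h(-4) = -113. ✓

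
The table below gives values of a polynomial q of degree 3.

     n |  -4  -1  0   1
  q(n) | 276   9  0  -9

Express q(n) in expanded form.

q(n) = -4n^3 - 5n

Write q(n) = an^3 + bn^2 + cn + d. Substituting each data point gives a linear system:
  -64a + 16b - 4c + d = 276
  -a + b - c + d = 9
  d = 0
  a + b + c + d = -9
Solving the system yields a = -4, b = 0, c = -5, d = 0.
So q(n) = -4n^3 - 5n.
Check: q(0) = 0. ✓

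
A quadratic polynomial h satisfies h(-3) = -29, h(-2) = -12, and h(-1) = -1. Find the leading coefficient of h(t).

-3

Write h(t) = at^2 + bt + c. Substituting each data point gives a linear system:
  9a - 3b + c = -29
  4a - 2b + c = -12
  a - b + c = -1
Solving the system yields a = -3, b = 2, c = 4.
So h(t) = -3t^2 + 2t + 4.
The leading coefficient is -3.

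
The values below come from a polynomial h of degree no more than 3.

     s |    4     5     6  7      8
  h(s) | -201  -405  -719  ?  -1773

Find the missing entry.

On equispaced nodes a degree-3 polynomial has vanishing fourth forward difference, so
  h(4) - 4·h(5) + 6·h(6) - 4·h(7) + h(8) = 0.
Substituting the known values and solving for h(7):
  -4·h(7) = 4668
  h(7) = -1167.

-1167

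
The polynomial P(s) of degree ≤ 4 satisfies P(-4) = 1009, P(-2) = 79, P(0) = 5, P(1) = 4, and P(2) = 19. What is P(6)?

2999

Write P(s) = as^4 + bs^3 + cs^2 + ds + e. Substituting each data point gives a linear system:
  256a - 64b + 16c - 4d + e = 1009
  16a - 8b + 4c - 2d + e = 79
  e = 5
  a + b + c + d + e = 4
  16a + 8b + 4c + 2d + e = 19
Solving the system yields a = 3, b = -4, c = -1, d = 1, e = 5.
So P(s) = 3s^4 - 4s^3 - s^2 + s + 5.
Then P(6) = 2999.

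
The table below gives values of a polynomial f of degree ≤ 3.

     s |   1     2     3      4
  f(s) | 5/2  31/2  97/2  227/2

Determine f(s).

Write f(s) = as^3 + bs^2 + cs + d. Substituting each data point gives a linear system:
  a + b + c + d = 5/2
  8a + 4b + 2c + d = 31/2
  27a + 9b + 3c + d = 97/2
  64a + 16b + 4c + d = 227/2
Solving the system yields a = 2, b = -2, c = 5, d = -5/2.
So f(s) = 2s³ - 2s² + 5s - 5/2.
Check: f(3) = 97/2. ✓

f(s) = 2s^3 - 2s^2 + 5s - 5/2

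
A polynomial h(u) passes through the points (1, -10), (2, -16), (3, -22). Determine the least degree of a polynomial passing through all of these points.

Forward differences of the values at u = 1, 2, 3:
  h  : -10  -16  -22
  Δ  : -6  -6
  Δ^2: 0
The first differences are constant (-6) and nonzero, while all higher differences vanish, so the minimal degree is 1.

1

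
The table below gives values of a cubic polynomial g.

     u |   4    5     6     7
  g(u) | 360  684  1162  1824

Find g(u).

Write g(u) = au^3 + bu^2 + cu + d. Substituting each data point gives a linear system:
  64a + 16b + 4c + d = 360
  125a + 25b + 5c + d = 684
  216a + 36b + 6c + d = 1162
  343a + 49b + 7c + d = 1824
Solving the system yields a = 5, b = 2, c = 1, d = 4.
So g(u) = 5u^3 + 2u^2 + u + 4.
Check: g(5) = 684. ✓

g(u) = 5u^3 + 2u^2 + u + 4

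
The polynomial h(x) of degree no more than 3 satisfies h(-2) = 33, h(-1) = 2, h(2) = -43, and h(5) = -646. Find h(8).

Using the Lagrange interpolation formula with nodes -2, -1, 2, 5:
  L_0(x) = (x + 1)(x - 2)(x - 5) / -28
  L_1(x) = (x + 2)(x - 2)(x - 5) / 18
  L_2(x) = (x + 2)(x + 1)(x - 5) / -36
  L_3(x) = (x + 2)(x + 1)(x - 2) / 126
Then h(x) = 33·L_0(x) + 2·L_1(x) - 43·L_2(x) - 646·L_3(x).
Expanding and collecting terms gives h(x) = -5x^3 - x^2 + x - 1.
Evaluating at x = 8: h(8) = -2617.

-2617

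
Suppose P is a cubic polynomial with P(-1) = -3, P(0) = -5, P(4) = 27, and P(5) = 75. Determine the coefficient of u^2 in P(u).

-1

Write P(u) = au^3 + bu^2 + cu + d. Substituting each data point gives a linear system:
  -a + b - c + d = -3
  d = -5
  64a + 16b + 4c + d = 27
  125a + 25b + 5c + d = 75
Solving the system yields a = 1, b = -1, c = -4, d = -5.
So P(u) = u³ - u² - 4u - 5.
The coefficient of u^2 is -1.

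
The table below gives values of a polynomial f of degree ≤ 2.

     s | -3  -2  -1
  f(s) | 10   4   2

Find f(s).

f(s) = 2s^2 + 4s + 4

Using the Lagrange interpolation formula with nodes -3, -2, -1:
  L_0(s) = (s + 2)(s + 1) / 2
  L_1(s) = (s + 3)(s + 1) / -1
  L_2(s) = (s + 3)(s + 2) / 2
Then f(s) = 10·L_0(s) + 4·L_1(s) + 2·L_2(s).
Expanding and collecting terms gives f(s) = 2s^2 + 4s + 4.
Check: f(-3) = 10. ✓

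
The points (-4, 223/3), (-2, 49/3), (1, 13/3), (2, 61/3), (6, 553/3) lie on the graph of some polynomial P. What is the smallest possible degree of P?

Divided differences on the nodes -4, -2, 1, 2, 6:
  order 0: 223/3  49/3  13/3  61/3  553/3
  order 1: -29  -4  16  41
  order 2: 5  5  5
  order 3: 0  0
  order 4: 0
The order-2 divided differences are all 5 (nonzero) and every higher order vanishes, so the data lies on a polynomial of degree exactly 2.

2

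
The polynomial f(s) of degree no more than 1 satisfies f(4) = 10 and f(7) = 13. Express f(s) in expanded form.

f(s) = s + 6

Write f(s) = as + b. Substituting each data point gives a linear system:
  4a + b = 10
  7a + b = 13
Solving the system yields a = 1, b = 6.
So f(s) = s + 6.
Check: f(4) = 10. ✓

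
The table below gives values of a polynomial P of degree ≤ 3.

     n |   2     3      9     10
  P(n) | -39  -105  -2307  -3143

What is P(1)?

-11

Using the Lagrange interpolation formula with nodes 2, 3, 9, 10:
  L_0(n) = (n - 3)(n - 9)(n - 10) / -56
  L_1(n) = (n - 2)(n - 9)(n - 10) / 42
  L_2(n) = (n - 2)(n - 3)(n - 10) / -42
  L_3(n) = (n - 2)(n - 3)(n - 9) / 56
Then P(n) = -39·L_0(n) - 105·L_1(n) - 2307·L_2(n) - 3143·L_3(n).
Expanding and collecting terms gives P(n) = -3n³ - n² - 4n - 3.
Evaluating at n = 1: P(1) = -11.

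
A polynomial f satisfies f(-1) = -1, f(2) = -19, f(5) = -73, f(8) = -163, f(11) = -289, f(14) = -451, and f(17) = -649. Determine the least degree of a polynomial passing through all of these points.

Forward differences of the values at t = -1, 2, 5, 8, 11, 14, 17:
  f  : -1  -19  -73  -163  -289  -451  -649
  Δ  : -18  -54  -90  -126  -162  -198
  Δ^2: -36  -36  -36  -36  -36
  Δ^3: 0  0  0  0
  Δ^4: 0  0  0
  Δ^5: 0  0
  Δ^6: 0
The second differences are constant (-36) and nonzero, while all higher differences vanish, so the minimal degree is 2.

2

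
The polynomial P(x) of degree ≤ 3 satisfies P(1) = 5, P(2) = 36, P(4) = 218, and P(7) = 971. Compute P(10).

2588

Using the Lagrange interpolation formula with nodes 1, 2, 4, 7:
  L_0(x) = (x - 2)(x - 4)(x - 7) / -18
  L_1(x) = (x - 1)(x - 4)(x - 7) / 10
  L_2(x) = (x - 1)(x - 2)(x - 7) / -18
  L_3(x) = (x - 1)(x - 2)(x - 4) / 90
Then P(x) = 5·L_0(x) + 36·L_1(x) + 218·L_2(x) + 971·L_3(x).
Expanding and collecting terms gives P(x) = 2x^3 + 6x^2 - x - 2.
Evaluating at x = 10: P(10) = 2588.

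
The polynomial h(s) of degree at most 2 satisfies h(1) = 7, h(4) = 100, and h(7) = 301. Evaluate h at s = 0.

0

Using the Lagrange interpolation formula with nodes 1, 4, 7:
  L_0(s) = (s - 4)(s - 7) / 18
  L_1(s) = (s - 1)(s - 7) / -9
  L_2(s) = (s - 1)(s - 4) / 18
Then h(s) = 7·L_0(s) + 100·L_1(s) + 301·L_2(s).
Expanding and collecting terms gives h(s) = 6s^2 + s.
Evaluating at s = 0: h(0) = 0.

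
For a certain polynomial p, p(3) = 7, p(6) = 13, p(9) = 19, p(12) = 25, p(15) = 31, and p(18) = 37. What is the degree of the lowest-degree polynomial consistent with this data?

1

Forward differences of the values at n = 3, 6, 9, 12, 15, 18:
  p  : 7  13  19  25  31  37
  Δ  : 6  6  6  6  6
  Δ^2: 0  0  0  0
  Δ^3: 0  0  0
  Δ^4: 0  0
  Δ^5: 0
The first differences are constant (6) and nonzero, while all higher differences vanish, so the minimal degree is 1.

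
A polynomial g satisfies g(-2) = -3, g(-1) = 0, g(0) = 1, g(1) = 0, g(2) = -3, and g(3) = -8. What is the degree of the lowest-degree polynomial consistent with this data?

2

Forward differences of the values at u = -2, -1, 0, 1, 2, 3:
  g  : -3  0  1  0  -3  -8
  Δ  : 3  1  -1  -3  -5
  Δ^2: -2  -2  -2  -2
  Δ^3: 0  0  0
  Δ^4: 0  0
  Δ^5: 0
The second differences are constant (-2) and nonzero, while all higher differences vanish, so the minimal degree is 2.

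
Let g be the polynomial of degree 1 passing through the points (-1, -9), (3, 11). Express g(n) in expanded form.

Write g(n) = an + b. Substituting each data point gives a linear system:
  -a + b = -9
  3a + b = 11
Solving the system yields a = 5, b = -4.
So g(n) = 5n - 4.
Check: g(-1) = -9. ✓

g(n) = 5n - 4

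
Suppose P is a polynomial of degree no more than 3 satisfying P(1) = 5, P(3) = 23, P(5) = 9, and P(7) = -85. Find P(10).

Using the Lagrange interpolation formula with nodes 1, 3, 5, 7:
  L_0(x) = (x - 3)(x - 5)(x - 7) / -48
  L_1(x) = (x - 1)(x - 5)(x - 7) / 16
  L_2(x) = (x - 1)(x - 3)(x - 7) / -16
  L_3(x) = (x - 1)(x - 3)(x - 5) / 48
Then P(x) = 5·L_0(x) + 23·L_1(x) + 9·L_2(x) - 85·L_3(x).
Expanding and collecting terms gives P(x) = -x³ + 5x² + 2x - 1.
Evaluating at x = 10: P(10) = -481.

-481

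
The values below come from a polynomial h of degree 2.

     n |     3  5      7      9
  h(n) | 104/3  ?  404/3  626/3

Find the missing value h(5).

The 3 known points determine the degree-2 polynomial uniquely.
Write h(n) = an^2 + bn + c. Substituting each data point gives a linear system:
  9a + 3b + c = 104/3
  49a + 7b + c = 404/3
  81a + 9b + c = 626/3
Solving the system yields a = 2, b = 5, c = 5/3.
So h(n) = 2n^2 + 5n + 5/3.
Then h(5) = 230/3.

230/3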